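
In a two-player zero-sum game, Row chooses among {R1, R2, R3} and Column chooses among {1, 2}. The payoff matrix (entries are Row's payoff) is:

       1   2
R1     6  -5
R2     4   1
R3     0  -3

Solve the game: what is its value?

Row minima: R1 → -5, R2 → 1, R3 → -3; maximin = 1.
Column maxima: 1 → 6, 2 → 1; minimax = 1.
Since maximin = minimax = 1, there is a saddle point and the value is 1.

1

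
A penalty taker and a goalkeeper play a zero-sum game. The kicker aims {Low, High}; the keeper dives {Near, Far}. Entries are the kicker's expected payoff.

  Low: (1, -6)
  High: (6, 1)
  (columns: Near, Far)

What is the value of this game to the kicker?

Row minima: Low → -6, High → 1; maximin = 1.
Column maxima: Near → 6, Far → 1; minimax = 1.
Since maximin = minimax = 1, there is a saddle point and the value is 1.

1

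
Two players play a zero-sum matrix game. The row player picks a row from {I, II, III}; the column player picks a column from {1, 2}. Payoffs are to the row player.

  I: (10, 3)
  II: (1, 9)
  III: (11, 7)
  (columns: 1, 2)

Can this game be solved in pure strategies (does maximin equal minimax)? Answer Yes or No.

No

Row minima: I → 3, II → 1, III → 7; maximin = 7.
Column maxima: 1 → 11, 2 → 9; minimax = 9.
7 ≠ 9, so no pure-strategy equilibrium exists.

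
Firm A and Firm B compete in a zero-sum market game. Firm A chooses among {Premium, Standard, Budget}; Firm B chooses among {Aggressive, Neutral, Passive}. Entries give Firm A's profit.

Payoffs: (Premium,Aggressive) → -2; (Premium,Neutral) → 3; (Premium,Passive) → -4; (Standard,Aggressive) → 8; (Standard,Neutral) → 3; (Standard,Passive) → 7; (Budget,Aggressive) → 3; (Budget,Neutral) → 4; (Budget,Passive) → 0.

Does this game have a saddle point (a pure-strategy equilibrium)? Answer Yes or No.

No

Row minima: Premium → -4, Standard → 3, Budget → 0; maximin = 3.
Column maxima: Aggressive → 8, Neutral → 4, Passive → 7; minimax = 4.
3 ≠ 4, so no pure-strategy equilibrium exists.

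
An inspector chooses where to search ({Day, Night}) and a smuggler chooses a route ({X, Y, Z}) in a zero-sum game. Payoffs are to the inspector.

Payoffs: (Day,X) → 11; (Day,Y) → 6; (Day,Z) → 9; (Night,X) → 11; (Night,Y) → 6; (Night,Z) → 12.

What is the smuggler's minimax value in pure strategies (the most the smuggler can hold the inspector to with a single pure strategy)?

Column maxima: X → 11, Y → 6, Z → 12.
The smallest of these is 6.

6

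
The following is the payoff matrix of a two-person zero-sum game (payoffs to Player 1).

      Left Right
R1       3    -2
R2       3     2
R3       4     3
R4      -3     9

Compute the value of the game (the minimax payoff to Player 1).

45/13

Row minima: R1 → -2, R2 → 2, R3 → 3, R4 → -3; maximin = 3.
Column maxima: Left → 4, Right → 9; minimax = 4.
3 ≠ 4, so there is no saddle point; optimal play is mixed.
R1 is strictly dominated by R3, so Player 1 never plays it.
R2 is strictly dominated by R3, so Player 1 never plays it.
On the remaining 2×2 (R3, R4 vs Left, Right):
Let Player 1 play R3 with probability p. Expected payoff against Left: 4p + (-3)(1−p) = 7p − 3; against Right: 3p + 9(1−p) = −6p + 9.
Setting these equal: 7p − 3 = −6p + 9 ⇒ 13p = 12 ⇒ p = 12/13, and the value is (7)·(12/13) − 3 = 45/13.
For Player 2: with q = P(Left), equating R3's and R4's payoffs gives q + 3 = −12q + 9 ⇒ q = 6/13.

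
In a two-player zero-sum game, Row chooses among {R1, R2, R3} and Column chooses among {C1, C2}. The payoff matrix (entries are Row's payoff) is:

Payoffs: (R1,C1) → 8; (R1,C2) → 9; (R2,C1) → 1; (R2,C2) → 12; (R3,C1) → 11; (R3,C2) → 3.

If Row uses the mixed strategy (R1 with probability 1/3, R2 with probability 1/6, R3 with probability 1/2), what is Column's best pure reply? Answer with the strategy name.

C2

If Column plays C1, Row's expected payoff is (1/3)·8 + (1/6)·1 + (1/2)·11 = 25/3.
If Column plays C2, Row's expected payoff is (1/3)·9 + (1/6)·12 + (1/2)·3 = 13/2.
Column minimizes Row's payoff; the smallest is 13/2, so the best response is C2.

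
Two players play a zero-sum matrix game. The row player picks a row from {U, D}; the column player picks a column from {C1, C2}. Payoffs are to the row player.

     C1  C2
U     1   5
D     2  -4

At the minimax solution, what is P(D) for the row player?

2/5

Row minima: U → 1, D → -4; maximin = 1.
Column maxima: C1 → 2, C2 → 5; minimax = 2.
1 ≠ 2, so there is no saddle point; optimal play is mixed.
Let the row player play U with probability p. Expected payoff against C1: 1p + 2(1−p) = −p + 2; against C2: 5p + (-4)(1−p) = 9p − 4.
Setting these equal: −p + 2 = 9p − 4 ⇒ −10p = -6 ⇒ p = 3/5, and the value is (-1)·(3/5) + 2 = 7/5.
For the column player: with q = P(C1), equating U's and D's payoffs gives −4q + 5 = 6q − 4 ⇒ q = 9/10.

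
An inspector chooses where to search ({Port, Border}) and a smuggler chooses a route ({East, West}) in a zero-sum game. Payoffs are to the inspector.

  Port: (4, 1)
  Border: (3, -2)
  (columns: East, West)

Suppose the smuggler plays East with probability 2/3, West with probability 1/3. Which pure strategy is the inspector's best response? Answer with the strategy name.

Port

Expected payoff of Port: (2/3)·4 + (1/3)·1 = 3.
Expected payoff of Border: (2/3)·3 + (1/3)·(-2) = 4/3.
The largest is 3, so the inspector's best response is Port.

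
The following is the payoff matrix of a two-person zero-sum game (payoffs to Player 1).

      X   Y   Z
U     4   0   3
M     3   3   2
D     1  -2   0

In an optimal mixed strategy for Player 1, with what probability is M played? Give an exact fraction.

Row minima: U → 0, M → 2, D → -2; maximin = 2.
Column maxima: X → 4, Y → 3, Z → 3; minimax = 3.
2 ≠ 3, so there is no saddle point; optimal play is mixed.
D is strictly dominated by U, so Player 1 never plays it.
X is strictly dominated by Z (it gives Player 1 strictly more in every row), so Player 2 never plays it.
On the remaining 2×2 (U, M vs Y, Z):
Let Player 1 play U with probability p. Expected payoff against Y: 0p + 3(1−p) = −3p + 3; against Z: 3p + 2(1−p) = p + 2.
Setting these equal: −3p + 3 = p + 2 ⇒ −4p = -1 ⇒ p = 1/4, and the value is (-3)·(1/4) + 3 = 9/4.
For Player 2: with q = P(Y), equating U's and M's payoffs gives −3q + 3 = q + 2 ⇒ q = 1/4.

3/4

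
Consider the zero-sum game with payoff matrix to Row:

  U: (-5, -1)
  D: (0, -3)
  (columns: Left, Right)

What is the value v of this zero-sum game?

-15/7

Row minima: U → -5, D → -3; maximin = -3.
Column maxima: Left → 0, Right → -1; minimax = -1.
-3 ≠ -1, so there is no saddle point; optimal play is mixed.
Let Row play U with probability p. Expected payoff against Left: (-5)p + 0(1−p) = −5p; against Right: (-1)p + (-3)(1−p) = 2p − 3.
Setting these equal: −5p = 2p − 3 ⇒ −7p = -3 ⇒ p = 3/7, and the value is (-5)·(3/7) = -15/7.
For Column: with q = P(Left), equating U's and D's payoffs gives −4q − 1 = 3q − 3 ⇒ q = 2/7.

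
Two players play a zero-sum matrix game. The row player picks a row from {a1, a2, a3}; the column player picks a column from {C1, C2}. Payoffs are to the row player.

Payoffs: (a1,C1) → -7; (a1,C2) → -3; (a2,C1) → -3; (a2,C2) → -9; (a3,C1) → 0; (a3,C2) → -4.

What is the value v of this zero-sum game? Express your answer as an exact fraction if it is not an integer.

-7/2

Row minima: a1 → -7, a2 → -9, a3 → -4; maximin = -4.
Column maxima: C1 → 0, C2 → -3; minimax = -3.
-4 ≠ -3, so there is no saddle point; optimal play is mixed.
a2 is strictly dominated by a3, so the row player never plays it.
On the remaining 2×2 (a1, a3 vs C1, C2):
Let the row player play a1 with probability p. Expected payoff against C1: (-7)p + 0(1−p) = −7p; against C2: (-3)p + (-4)(1−p) = p − 4.
Setting these equal: −7p = p − 4 ⇒ −8p = -4 ⇒ p = 1/2, and the value is (-7)·(1/2) = -7/2.
For the column player: with q = P(C1), equating a1's and a3's payoffs gives −4q − 3 = 4q − 4 ⇒ q = 1/8.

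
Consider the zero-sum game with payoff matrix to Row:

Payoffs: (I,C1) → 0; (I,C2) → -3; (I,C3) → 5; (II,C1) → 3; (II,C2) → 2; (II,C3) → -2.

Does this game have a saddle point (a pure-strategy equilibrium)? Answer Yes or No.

No

Row minima: I → -3, II → -2; maximin = -2.
Column maxima: C1 → 3, C2 → 2, C3 → 5; minimax = 2.
-2 ≠ 2, so no pure-strategy equilibrium exists.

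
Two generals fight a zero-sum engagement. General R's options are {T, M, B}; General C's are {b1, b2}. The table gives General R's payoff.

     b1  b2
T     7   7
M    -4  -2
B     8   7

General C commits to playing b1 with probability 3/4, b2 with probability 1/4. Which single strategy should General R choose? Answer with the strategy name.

B

Expected payoff of T: (3/4)·7 + (1/4)·7 = 7.
Expected payoff of M: (3/4)·(-4) + (1/4)·(-2) = -7/2.
Expected payoff of B: (3/4)·8 + (1/4)·7 = 31/4.
The largest is 31/4, so General R's best response is B.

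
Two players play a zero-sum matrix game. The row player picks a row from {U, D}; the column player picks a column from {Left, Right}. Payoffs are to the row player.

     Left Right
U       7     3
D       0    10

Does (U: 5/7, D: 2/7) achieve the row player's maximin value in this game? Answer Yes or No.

Yes

Against Left this mix gives (5/7)·7 + (2/7)·0 = 5.
Against Right this mix gives (5/7)·3 + (2/7)·10 = 5.
All of the column player's active replies (Left, Right) yield 5, and no column does worse for the row player. The mix makes the column player indifferent and guarantees 5, so it is optimal.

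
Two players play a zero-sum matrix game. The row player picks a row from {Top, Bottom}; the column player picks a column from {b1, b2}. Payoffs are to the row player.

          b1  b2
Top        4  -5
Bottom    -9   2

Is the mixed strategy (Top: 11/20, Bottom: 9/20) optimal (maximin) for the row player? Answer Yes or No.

Against b1 this mix gives (11/20)·4 + (9/20)·(-9) = -37/20.
Against b2 this mix gives (11/20)·(-5) + (9/20)·2 = -37/20.
All of the column player's active replies (b1, b2) yield -37/20, and no column does worse for the row player. The mix makes the column player indifferent and guarantees -37/20, so it is optimal.

Yes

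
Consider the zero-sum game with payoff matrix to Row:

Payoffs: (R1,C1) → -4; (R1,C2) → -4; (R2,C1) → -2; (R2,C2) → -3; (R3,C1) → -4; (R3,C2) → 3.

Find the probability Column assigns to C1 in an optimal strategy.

3/4

Row minima: R1 → -4, R2 → -3, R3 → -4; maximin = -3.
Column maxima: C1 → -2, C2 → 3; minimax = -2.
-3 ≠ -2, so there is no saddle point; optimal play is mixed.
R1 is strictly dominated by R2, so Row never plays it.
On the remaining 2×2 (R2, R3 vs C1, C2):
Let Row play R2 with probability p. Expected payoff against C1: (-2)p + (-4)(1−p) = 2p − 4; against C2: (-3)p + 3(1−p) = −6p + 3.
Setting these equal: 2p − 4 = −6p + 3 ⇒ 8p = 7 ⇒ p = 7/8, and the value is (2)·(7/8) − 4 = -9/4.
For Column: with q = P(C1), equating R2's and R3's payoffs gives q − 3 = −7q + 3 ⇒ q = 3/4.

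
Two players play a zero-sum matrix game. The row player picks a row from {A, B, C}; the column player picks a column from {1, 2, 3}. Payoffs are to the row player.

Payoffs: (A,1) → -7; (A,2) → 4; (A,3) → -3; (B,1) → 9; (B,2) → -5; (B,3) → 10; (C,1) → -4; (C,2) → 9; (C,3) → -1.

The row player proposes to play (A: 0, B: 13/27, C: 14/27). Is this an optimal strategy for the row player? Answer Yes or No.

Against 1 this mix gives (13/27)·9 + (14/27)·(-4) = 61/27.
Against 2 this mix gives (13/27)·(-5) + (14/27)·9 = 61/27.
Against 3 this mix gives (13/27)·10 + (14/27)·(-1) = 116/27.
All of the column player's active replies (1, 2) yield 61/27, and no column does worse for the row player. The mix makes the column player indifferent and guarantees 61/27, so it is optimal.

Yes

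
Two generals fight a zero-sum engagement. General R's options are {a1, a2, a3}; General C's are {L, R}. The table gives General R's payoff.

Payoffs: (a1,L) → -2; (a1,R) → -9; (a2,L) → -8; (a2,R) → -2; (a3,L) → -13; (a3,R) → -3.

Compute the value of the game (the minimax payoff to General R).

-68/13

Row minima: a1 → -9, a2 → -8, a3 → -13; maximin = -8.
Column maxima: L → -2, R → -2; minimax = -2.
-8 ≠ -2, so there is no saddle point; optimal play is mixed.
a3 is strictly dominated by a2, so General R never plays it.
On the remaining 2×2 (a1, a2 vs L, R):
Let General R play a1 with probability p. Expected payoff against L: (-2)p + (-8)(1−p) = 6p − 8; against R: (-9)p + (-2)(1−p) = −7p − 2.
Setting these equal: 6p − 8 = −7p − 2 ⇒ 13p = 6 ⇒ p = 6/13, and the value is (6)·(6/13) − 8 = -68/13.
For General C: with q = P(L), equating a1's and a2's payoffs gives 7q − 9 = −6q − 2 ⇒ q = 7/13.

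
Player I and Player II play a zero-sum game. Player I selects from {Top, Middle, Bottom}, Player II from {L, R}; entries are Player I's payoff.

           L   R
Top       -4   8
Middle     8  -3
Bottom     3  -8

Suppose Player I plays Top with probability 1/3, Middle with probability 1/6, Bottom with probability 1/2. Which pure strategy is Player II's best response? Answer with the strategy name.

If Player II plays L, Player I's expected payoff is (1/3)·(-4) + (1/6)·8 + (1/2)·3 = 3/2.
If Player II plays R, Player I's expected payoff is (1/3)·8 + (1/6)·(-3) + (1/2)·(-8) = -11/6.
Player II minimizes Player I's payoff; the smallest is -11/6, so the best response is R.

R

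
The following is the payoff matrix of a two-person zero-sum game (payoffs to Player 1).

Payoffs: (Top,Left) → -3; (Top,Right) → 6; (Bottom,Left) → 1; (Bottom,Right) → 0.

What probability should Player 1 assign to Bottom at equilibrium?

9/10

Row minima: Top → -3, Bottom → 0; maximin = 0.
Column maxima: Left → 1, Right → 6; minimax = 1.
0 ≠ 1, so there is no saddle point; optimal play is mixed.
Let Player 1 play Top with probability p. Expected payoff against Left: (-3)p + 1(1−p) = −4p + 1; against Right: 6p + 0(1−p) = 6p.
Setting these equal: −4p + 1 = 6p ⇒ −10p = -1 ⇒ p = 1/10, and the value is (-4)·(1/10) + 1 = 3/5.
For Player 2: with q = P(Left), equating Top's and Bottom's payoffs gives −9q + 6 = q ⇒ q = 3/5.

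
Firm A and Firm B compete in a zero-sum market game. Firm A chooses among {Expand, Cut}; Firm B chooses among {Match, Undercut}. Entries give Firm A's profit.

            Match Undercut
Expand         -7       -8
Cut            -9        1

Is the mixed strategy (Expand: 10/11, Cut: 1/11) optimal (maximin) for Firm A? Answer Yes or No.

Against Match this mix gives (10/11)·(-7) + (1/11)·(-9) = -79/11.
Against Undercut this mix gives (10/11)·(-8) + (1/11)·1 = -79/11.
All of Firm B's active replies (Match, Undercut) yield -79/11, and no column does worse for Firm A. The mix makes Firm B indifferent and guarantees -79/11, so it is optimal.

Yes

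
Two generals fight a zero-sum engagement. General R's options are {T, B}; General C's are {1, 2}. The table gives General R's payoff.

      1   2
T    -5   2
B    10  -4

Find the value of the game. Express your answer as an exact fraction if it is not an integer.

0

Row minima: T → -5, B → -4; maximin = -4.
Column maxima: 1 → 10, 2 → 2; minimax = 2.
-4 ≠ 2, so there is no saddle point; optimal play is mixed.
Let General R play T with probability p. Expected payoff against 1: (-5)p + 10(1−p) = −15p + 10; against 2: 2p + (-4)(1−p) = 6p − 4.
Setting these equal: −15p + 10 = 6p − 4 ⇒ −21p = -14 ⇒ p = 2/3, and the value is (-15)·(2/3) + 10 = 0.
For General C: with q = P(1), equating T's and B's payoffs gives −7q + 2 = 14q − 4 ⇒ q = 2/7.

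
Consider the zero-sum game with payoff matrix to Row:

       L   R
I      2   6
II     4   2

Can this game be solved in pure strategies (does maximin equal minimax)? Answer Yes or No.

Row minima: I → 2, II → 2; maximin = 2.
Column maxima: L → 4, R → 6; minimax = 4.
2 ≠ 4, so no pure-strategy equilibrium exists.

No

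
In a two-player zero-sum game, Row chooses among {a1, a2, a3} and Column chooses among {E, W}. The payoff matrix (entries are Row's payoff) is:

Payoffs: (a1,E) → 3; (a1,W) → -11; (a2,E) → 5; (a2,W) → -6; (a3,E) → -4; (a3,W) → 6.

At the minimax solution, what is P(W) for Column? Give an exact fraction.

3/7

Row minima: a1 → -11, a2 → -6, a3 → -4; maximin = -4.
Column maxima: E → 5, W → 6; minimax = 5.
-4 ≠ 5, so there is no saddle point; optimal play is mixed.
a1 is strictly dominated by a2, so Row never plays it.
On the remaining 2×2 (a2, a3 vs E, W):
Let Row play a2 with probability p. Expected payoff against E: 5p + (-4)(1−p) = 9p − 4; against W: (-6)p + 6(1−p) = −12p + 6.
Setting these equal: 9p − 4 = −12p + 6 ⇒ 21p = 10 ⇒ p = 10/21, and the value is (9)·(10/21) − 4 = 2/7.
For Column: with q = P(E), equating a2's and a3's payoffs gives 11q − 6 = −10q + 6 ⇒ q = 4/7.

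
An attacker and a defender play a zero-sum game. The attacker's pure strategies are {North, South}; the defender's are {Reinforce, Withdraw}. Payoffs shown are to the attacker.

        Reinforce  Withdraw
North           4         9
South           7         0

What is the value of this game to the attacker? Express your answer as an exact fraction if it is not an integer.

Row minima: North → 4, South → 0; maximin = 4.
Column maxima: Reinforce → 7, Withdraw → 9; minimax = 7.
4 ≠ 7, so there is no saddle point; optimal play is mixed.
Let the attacker play North with probability p. Expected payoff against Reinforce: 4p + 7(1−p) = −3p + 7; against Withdraw: 9p + 0(1−p) = 9p.
Setting these equal: −3p + 7 = 9p ⇒ −12p = -7 ⇒ p = 7/12, and the value is (-3)·(7/12) + 7 = 21/4.
For the defender: with q = P(Reinforce), equating North's and South's payoffs gives −5q + 9 = 7q ⇒ q = 3/4.

21/4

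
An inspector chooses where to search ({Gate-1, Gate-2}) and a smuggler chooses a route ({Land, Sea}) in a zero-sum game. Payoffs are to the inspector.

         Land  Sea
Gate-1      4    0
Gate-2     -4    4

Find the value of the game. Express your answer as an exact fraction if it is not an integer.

4/3

Row minima: Gate-1 → 0, Gate-2 → -4; maximin = 0.
Column maxima: Land → 4, Sea → 4; minimax = 4.
0 ≠ 4, so there is no saddle point; optimal play is mixed.
Let the inspector play Gate-1 with probability p. Expected payoff against Land: 4p + (-4)(1−p) = 8p − 4; against Sea: 0p + 4(1−p) = −4p + 4.
Setting these equal: 8p − 4 = −4p + 4 ⇒ 12p = 8 ⇒ p = 2/3, and the value is (8)·(2/3) − 4 = 4/3.
For the smuggler: with q = P(Land), equating Gate-1's and Gate-2's payoffs gives 4q = −8q + 4 ⇒ q = 1/3.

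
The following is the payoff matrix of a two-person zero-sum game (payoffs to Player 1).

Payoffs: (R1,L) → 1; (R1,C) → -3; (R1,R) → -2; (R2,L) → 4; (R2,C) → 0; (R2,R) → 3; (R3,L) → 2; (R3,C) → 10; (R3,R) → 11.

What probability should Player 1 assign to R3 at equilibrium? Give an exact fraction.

1/3

Row minima: R1 → -3, R2 → 0, R3 → 2; maximin = 2.
Column maxima: L → 4, C → 10, R → 11; minimax = 4.
2 ≠ 4, so there is no saddle point; optimal play is mixed.
R1 is strictly dominated by R2, so Player 1 never plays it.
R is strictly dominated by C (it gives Player 1 strictly more in every row), so Player 2 never plays it.
On the remaining 2×2 (R2, R3 vs L, C):
Let Player 1 play R2 with probability p. Expected payoff against L: 4p + 2(1−p) = 2p + 2; against C: 0p + 10(1−p) = −10p + 10.
Setting these equal: 2p + 2 = −10p + 10 ⇒ 12p = 8 ⇒ p = 2/3, and the value is (2)·(2/3) + 2 = 10/3.
For Player 2: with q = P(L), equating R2's and R3's payoffs gives 4q = −8q + 10 ⇒ q = 5/6.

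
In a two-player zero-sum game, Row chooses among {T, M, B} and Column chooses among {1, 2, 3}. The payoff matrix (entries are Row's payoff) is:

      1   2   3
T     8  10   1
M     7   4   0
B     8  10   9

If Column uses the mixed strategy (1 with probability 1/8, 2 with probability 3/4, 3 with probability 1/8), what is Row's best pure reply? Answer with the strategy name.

B

Expected payoff of T: (1/8)·8 + (3/4)·10 + (1/8)·1 = 69/8.
Expected payoff of M: (1/8)·7 + (3/4)·4 + (1/8)·0 = 31/8.
Expected payoff of B: (1/8)·8 + (3/4)·10 + (1/8)·9 = 77/8.
The largest is 77/8, so Row's best response is B.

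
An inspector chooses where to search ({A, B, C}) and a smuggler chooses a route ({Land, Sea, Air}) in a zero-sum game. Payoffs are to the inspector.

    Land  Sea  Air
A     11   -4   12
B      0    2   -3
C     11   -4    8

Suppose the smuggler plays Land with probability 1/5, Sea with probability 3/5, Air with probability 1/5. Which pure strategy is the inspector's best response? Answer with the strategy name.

Expected payoff of A: (1/5)·11 + (3/5)·(-4) + (1/5)·12 = 11/5.
Expected payoff of B: (1/5)·0 + (3/5)·2 + (1/5)·(-3) = 3/5.
Expected payoff of C: (1/5)·11 + (3/5)·(-4) + (1/5)·8 = 7/5.
The largest is 11/5, so the inspector's best response is A.

A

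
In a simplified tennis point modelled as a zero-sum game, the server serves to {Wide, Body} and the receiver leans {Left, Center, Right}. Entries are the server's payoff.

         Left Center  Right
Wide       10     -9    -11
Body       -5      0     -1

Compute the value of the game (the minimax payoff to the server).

-13/5

Row minima: Wide → -11, Body → -5; maximin = -5.
Column maxima: Left → 10, Center → 0, Right → -1; minimax = -1.
-5 ≠ -1, so there is no saddle point; optimal play is mixed.
Center is strictly dominated by Right (it gives the server strictly more in every row), so the receiver never plays it.
On the remaining 2×2 (Wide, Body vs Left, Right):
Let the server play Wide with probability p. Expected payoff against Left: 10p + (-5)(1−p) = 15p − 5; against Right: (-11)p + (-1)(1−p) = −10p − 1.
Setting these equal: 15p − 5 = −10p − 1 ⇒ 25p = 4 ⇒ p = 4/25, and the value is (15)·(4/25) − 5 = -13/5.
For the receiver: with q = P(Left), equating Wide's and Body's payoffs gives 21q − 11 = −4q − 1 ⇒ q = 2/5.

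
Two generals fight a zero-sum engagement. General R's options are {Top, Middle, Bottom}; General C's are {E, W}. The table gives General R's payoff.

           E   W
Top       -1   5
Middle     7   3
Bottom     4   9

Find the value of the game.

Row minima: Top → -1, Middle → 3, Bottom → 4; maximin = 4.
Column maxima: E → 7, W → 9; minimax = 7.
4 ≠ 7, so there is no saddle point; optimal play is mixed.
Top is strictly dominated by Bottom, so General R never plays it.
On the remaining 2×2 (Middle, Bottom vs E, W):
Let General R play Middle with probability p. Expected payoff against E: 7p + 4(1−p) = 3p + 4; against W: 3p + 9(1−p) = −6p + 9.
Setting these equal: 3p + 4 = −6p + 9 ⇒ 9p = 5 ⇒ p = 5/9, and the value is (3)·(5/9) + 4 = 17/3.
For General C: with q = P(E), equating Middle's and Bottom's payoffs gives 4q + 3 = −5q + 9 ⇒ q = 2/3.

17/3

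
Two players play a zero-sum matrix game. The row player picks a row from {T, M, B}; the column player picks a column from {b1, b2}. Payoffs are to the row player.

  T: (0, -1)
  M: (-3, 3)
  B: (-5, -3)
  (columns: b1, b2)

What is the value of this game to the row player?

-3/7

Row minima: T → -1, M → -3, B → -5; maximin = -1.
Column maxima: b1 → 0, b2 → 3; minimax = 0.
-1 ≠ 0, so there is no saddle point; optimal play is mixed.
B is strictly dominated by T, so the row player never plays it.
On the remaining 2×2 (T, M vs b1, b2):
Let the row player play T with probability p. Expected payoff against b1: 0p + (-3)(1−p) = 3p − 3; against b2: (-1)p + 3(1−p) = −4p + 3.
Setting these equal: 3p − 3 = −4p + 3 ⇒ 7p = 6 ⇒ p = 6/7, and the value is (3)·(6/7) − 3 = -3/7.
For the column player: with q = P(b1), equating T's and M's payoffs gives q − 1 = −6q + 3 ⇒ q = 4/7.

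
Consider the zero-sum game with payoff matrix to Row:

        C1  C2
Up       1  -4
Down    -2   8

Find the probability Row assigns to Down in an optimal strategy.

1/3

Row minima: Up → -4, Down → -2; maximin = -2.
Column maxima: C1 → 1, C2 → 8; minimax = 1.
-2 ≠ 1, so there is no saddle point; optimal play is mixed.
Let Row play Up with probability p. Expected payoff against C1: 1p + (-2)(1−p) = 3p − 2; against C2: (-4)p + 8(1−p) = −12p + 8.
Setting these equal: 3p − 2 = −12p + 8 ⇒ 15p = 10 ⇒ p = 2/3, and the value is (3)·(2/3) − 2 = 0.
For Column: with q = P(C1), equating Up's and Down's payoffs gives 5q − 4 = −10q + 8 ⇒ q = 4/5.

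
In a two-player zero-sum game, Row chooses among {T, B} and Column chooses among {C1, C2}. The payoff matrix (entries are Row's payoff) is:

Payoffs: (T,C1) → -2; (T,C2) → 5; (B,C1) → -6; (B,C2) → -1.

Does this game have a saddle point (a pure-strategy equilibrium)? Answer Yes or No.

Row minima: T → -2, B → -6; maximin = -2.
Column maxima: C1 → -2, C2 → 5; minimax = -2.
maximin = minimax = -2, so a saddle point exists.

Yes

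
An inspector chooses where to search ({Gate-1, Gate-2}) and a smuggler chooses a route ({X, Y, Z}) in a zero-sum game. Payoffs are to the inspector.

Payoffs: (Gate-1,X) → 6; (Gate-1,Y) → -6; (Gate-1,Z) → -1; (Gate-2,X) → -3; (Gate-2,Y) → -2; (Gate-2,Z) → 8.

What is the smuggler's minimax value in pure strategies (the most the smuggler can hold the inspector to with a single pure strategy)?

Column maxima: X → 6, Y → -2, Z → 8.
The smallest of these is -2.

-2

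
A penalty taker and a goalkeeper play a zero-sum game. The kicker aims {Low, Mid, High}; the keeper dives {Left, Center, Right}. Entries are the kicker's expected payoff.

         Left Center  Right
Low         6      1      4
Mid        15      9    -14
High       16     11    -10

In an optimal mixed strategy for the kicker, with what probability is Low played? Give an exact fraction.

Row minima: Low → 1, Mid → -14, High → -10; maximin = 1.
Column maxima: Left → 16, Center → 11, Right → 4; minimax = 4.
1 ≠ 4, so there is no saddle point; optimal play is mixed.
Mid is strictly dominated by High, so the kicker never plays it.
Left is strictly dominated by Center (it gives the kicker strictly more in every row), so the keeper never plays it.
On the remaining 2×2 (Low, High vs Center, Right):
Let the kicker play Low with probability p. Expected payoff against Center: 1p + 11(1−p) = −10p + 11; against Right: 4p + (-10)(1−p) = 14p − 10.
Setting these equal: −10p + 11 = 14p − 10 ⇒ −24p = -21 ⇒ p = 7/8, and the value is (-10)·(7/8) + 11 = 9/4.
For the keeper: with q = P(Center), equating Low's and High's payoffs gives −3q + 4 = 21q − 10 ⇒ q = 7/12.

7/8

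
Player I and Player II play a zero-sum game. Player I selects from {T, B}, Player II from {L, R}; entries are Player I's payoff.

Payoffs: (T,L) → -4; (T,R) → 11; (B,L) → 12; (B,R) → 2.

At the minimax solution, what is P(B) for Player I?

Row minima: T → -4, B → 2; maximin = 2.
Column maxima: L → 12, R → 11; minimax = 11.
2 ≠ 11, so there is no saddle point; optimal play is mixed.
Let Player I play T with probability p. Expected payoff against L: (-4)p + 12(1−p) = −16p + 12; against R: 11p + 2(1−p) = 9p + 2.
Setting these equal: −16p + 12 = 9p + 2 ⇒ −25p = -10 ⇒ p = 2/5, and the value is (-16)·(2/5) + 12 = 28/5.
For Player II: with q = P(L), equating T's and B's payoffs gives −15q + 11 = 10q + 2 ⇒ q = 9/25.

3/5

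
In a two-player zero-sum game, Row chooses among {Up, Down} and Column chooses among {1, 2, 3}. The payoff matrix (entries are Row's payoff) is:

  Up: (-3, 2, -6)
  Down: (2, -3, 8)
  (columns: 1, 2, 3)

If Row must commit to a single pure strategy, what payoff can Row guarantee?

-3

Row minima: Up → -6, Down → -3.
The best of these is -3.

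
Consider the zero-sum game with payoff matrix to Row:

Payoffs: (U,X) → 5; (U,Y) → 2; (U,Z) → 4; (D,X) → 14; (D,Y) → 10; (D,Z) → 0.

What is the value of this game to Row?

Row minima: U → 2, D → 0; maximin = 2.
Column maxima: X → 14, Y → 10, Z → 4; minimax = 4.
2 ≠ 4, so there is no saddle point; optimal play is mixed.
X is strictly dominated by Y (it gives Row strictly more in every row), so Column never plays it.
On the remaining 2×2 (U, D vs Y, Z):
Let Row play U with probability p. Expected payoff against Y: 2p + 10(1−p) = −8p + 10; against Z: 4p + 0(1−p) = 4p.
Setting these equal: −8p + 10 = 4p ⇒ −12p = -10 ⇒ p = 5/6, and the value is (-8)·(5/6) + 10 = 10/3.
For Column: with q = P(Y), equating U's and D's payoffs gives −2q + 4 = 10q ⇒ q = 1/3.

10/3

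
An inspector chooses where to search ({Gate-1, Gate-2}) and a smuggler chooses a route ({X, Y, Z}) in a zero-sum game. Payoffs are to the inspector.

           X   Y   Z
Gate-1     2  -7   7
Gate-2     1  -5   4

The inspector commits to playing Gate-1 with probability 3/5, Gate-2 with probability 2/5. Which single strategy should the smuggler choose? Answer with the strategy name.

Y

If the smuggler plays X, the inspector's expected payoff is (3/5)·2 + (2/5)·1 = 8/5.
If the smuggler plays Y, the inspector's expected payoff is (3/5)·(-7) + (2/5)·(-5) = -31/5.
If the smuggler plays Z, the inspector's expected payoff is (3/5)·7 + (2/5)·4 = 29/5.
The smuggler minimizes the inspector's payoff; the smallest is -31/5, so the best response is Y.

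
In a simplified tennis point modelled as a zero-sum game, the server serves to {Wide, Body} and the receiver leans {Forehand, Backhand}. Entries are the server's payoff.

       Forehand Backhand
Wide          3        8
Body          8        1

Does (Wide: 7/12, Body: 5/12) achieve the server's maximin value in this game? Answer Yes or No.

Yes

Against Forehand this mix gives (7/12)·3 + (5/12)·8 = 61/12.
Against Backhand this mix gives (7/12)·8 + (5/12)·1 = 61/12.
All of the receiver's active replies (Forehand, Backhand) yield 61/12, and no column does worse for the server. The mix makes the receiver indifferent and guarantees 61/12, so it is optimal.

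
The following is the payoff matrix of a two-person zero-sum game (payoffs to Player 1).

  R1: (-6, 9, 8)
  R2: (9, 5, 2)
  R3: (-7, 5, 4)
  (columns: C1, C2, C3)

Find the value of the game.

4

Row minima: R1 → -6, R2 → 2, R3 → -7; maximin = 2.
Column maxima: C1 → 9, C2 → 9, C3 → 8; minimax = 8.
2 ≠ 8, so there is no saddle point; optimal play is mixed.
R3 is strictly dominated by R1, so Player 1 never plays it.
C2 is strictly dominated by C3 (it gives Player 1 strictly more in every row), so Player 2 never plays it.
On the remaining 2×2 (R1, R2 vs C1, C3):
Let Player 1 play R1 with probability p. Expected payoff against C1: (-6)p + 9(1−p) = −15p + 9; against C3: 8p + 2(1−p) = 6p + 2.
Setting these equal: −15p + 9 = 6p + 2 ⇒ −21p = -7 ⇒ p = 1/3, and the value is (-15)·(1/3) + 9 = 4.
For Player 2: with q = P(C1), equating R1's and R2's payoffs gives −14q + 8 = 7q + 2 ⇒ q = 2/7.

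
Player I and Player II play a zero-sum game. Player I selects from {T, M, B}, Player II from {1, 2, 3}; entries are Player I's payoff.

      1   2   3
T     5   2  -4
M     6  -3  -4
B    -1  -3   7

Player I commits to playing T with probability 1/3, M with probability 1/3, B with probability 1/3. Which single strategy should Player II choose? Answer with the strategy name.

2

If Player II plays 1, Player I's expected payoff is (1/3)·5 + (1/3)·6 + (1/3)·(-1) = 10/3.
If Player II plays 2, Player I's expected payoff is (1/3)·2 + (1/3)·(-3) + (1/3)·(-3) = -4/3.
If Player II plays 3, Player I's expected payoff is (1/3)·(-4) + (1/3)·(-4) + (1/3)·7 = -1/3.
Player II minimizes Player I's payoff; the smallest is -4/3, so the best response is 2.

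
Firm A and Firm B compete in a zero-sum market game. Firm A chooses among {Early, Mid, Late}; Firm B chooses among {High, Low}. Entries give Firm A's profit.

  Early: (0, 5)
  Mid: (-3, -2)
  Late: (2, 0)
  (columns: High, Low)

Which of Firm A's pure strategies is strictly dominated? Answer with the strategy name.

Mid

Early gives a strictly higher payoff than Mid against every column: 0 > -3, 5 > -2.
So Mid is strictly dominated and Firm A never plays it.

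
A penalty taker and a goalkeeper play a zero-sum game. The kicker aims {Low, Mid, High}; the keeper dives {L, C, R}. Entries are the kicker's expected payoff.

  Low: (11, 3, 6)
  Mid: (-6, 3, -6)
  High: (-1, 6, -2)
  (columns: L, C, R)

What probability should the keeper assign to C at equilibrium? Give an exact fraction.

8/11

Row minima: Low → 3, Mid → -6, High → -2; maximin = 3.
Column maxima: L → 11, C → 6, R → 6; minimax = 6.
3 ≠ 6, so there is no saddle point; optimal play is mixed.
Mid is strictly dominated by High, so the kicker never plays it.
With Mid eliminated, L is strictly dominated by R (it gives the kicker strictly more in every remaining row), so the keeper never plays it.
On the remaining 2×2 (Low, High vs C, R):
Let the kicker play Low with probability p. Expected payoff against C: 3p + 6(1−p) = −3p + 6; against R: 6p + (-2)(1−p) = 8p − 2.
Setting these equal: −3p + 6 = 8p − 2 ⇒ −11p = -8 ⇒ p = 8/11, and the value is (-3)·(8/11) + 6 = 42/11.
For the keeper: with q = P(C), equating Low's and High's payoffs gives −3q + 6 = 8q − 2 ⇒ q = 8/11.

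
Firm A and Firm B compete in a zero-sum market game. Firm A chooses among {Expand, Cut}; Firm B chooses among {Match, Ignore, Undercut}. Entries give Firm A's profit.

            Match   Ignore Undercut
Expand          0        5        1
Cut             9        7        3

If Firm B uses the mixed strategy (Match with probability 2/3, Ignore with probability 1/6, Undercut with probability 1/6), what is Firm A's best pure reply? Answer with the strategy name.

Cut

Expected payoff of Expand: (2/3)·0 + (1/6)·5 + (1/6)·1 = 1.
Expected payoff of Cut: (2/3)·9 + (1/6)·7 + (1/6)·3 = 23/3.
The largest is 23/3, so Firm A's best response is Cut.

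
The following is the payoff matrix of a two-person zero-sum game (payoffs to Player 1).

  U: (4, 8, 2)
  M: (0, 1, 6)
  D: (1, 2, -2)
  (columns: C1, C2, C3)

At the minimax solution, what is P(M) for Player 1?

Row minima: U → 2, M → 0, D → -2; maximin = 2.
Column maxima: C1 → 4, C2 → 8, C3 → 6; minimax = 4.
2 ≠ 4, so there is no saddle point; optimal play is mixed.
D is strictly dominated by U, so Player 1 never plays it.
C2 is strictly dominated by C1 (it gives Player 1 strictly more in every row), so Player 2 never plays it.
On the remaining 2×2 (U, M vs C1, C3):
Let Player 1 play U with probability p. Expected payoff against C1: 4p + 0(1−p) = 4p; against C3: 2p + 6(1−p) = −4p + 6.
Setting these equal: 4p = −4p + 6 ⇒ 8p = 6 ⇒ p = 3/4, and the value is (4)·(3/4) = 3.
For Player 2: with q = P(C1), equating U's and M's payoffs gives 2q + 2 = −6q + 6 ⇒ q = 1/2.

1/4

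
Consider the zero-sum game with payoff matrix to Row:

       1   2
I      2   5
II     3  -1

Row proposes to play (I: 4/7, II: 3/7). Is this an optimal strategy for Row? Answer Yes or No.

Yes

Against 1 this mix gives (4/7)·2 + (3/7)·3 = 17/7.
Against 2 this mix gives (4/7)·5 + (3/7)·(-1) = 17/7.
All of Column's active replies (1, 2) yield 17/7, and no column does worse for Row. The mix makes Column indifferent and guarantees 17/7, so it is optimal.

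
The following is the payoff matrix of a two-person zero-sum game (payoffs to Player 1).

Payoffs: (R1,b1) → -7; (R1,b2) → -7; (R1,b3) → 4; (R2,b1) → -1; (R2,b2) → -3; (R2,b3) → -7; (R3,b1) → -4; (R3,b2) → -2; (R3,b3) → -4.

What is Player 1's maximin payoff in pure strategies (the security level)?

Row minima: R1 → -7, R2 → -7, R3 → -4.
The best of these is -4.

-4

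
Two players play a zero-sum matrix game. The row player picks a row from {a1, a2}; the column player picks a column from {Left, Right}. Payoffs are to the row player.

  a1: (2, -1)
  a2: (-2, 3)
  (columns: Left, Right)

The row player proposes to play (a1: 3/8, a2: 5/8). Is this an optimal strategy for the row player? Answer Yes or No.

Against Left this mix gives (3/8)·2 + (5/8)·(-2) = -1/2.
Against Right this mix gives (3/8)·(-1) + (5/8)·3 = 3/2.
The column player will play Left, holding the row player to -1/2. Shifting weight toward the row that does better against Left would raise this floor (the equalizing mix achieves 1/2 against both Left and Right), so the proposed strategy is not optimal.

No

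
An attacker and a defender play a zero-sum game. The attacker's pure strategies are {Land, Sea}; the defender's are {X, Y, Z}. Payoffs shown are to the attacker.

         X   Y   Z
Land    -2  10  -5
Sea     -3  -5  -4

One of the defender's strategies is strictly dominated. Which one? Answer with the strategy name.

Z holds the attacker's payoff strictly below X in every row: -5 < -2, -4 < -3.
So X is strictly dominated for the defender.

X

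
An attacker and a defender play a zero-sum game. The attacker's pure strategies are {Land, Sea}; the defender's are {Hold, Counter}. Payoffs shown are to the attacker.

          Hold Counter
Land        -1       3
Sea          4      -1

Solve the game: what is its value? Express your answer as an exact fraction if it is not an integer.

Row minima: Land → -1, Sea → -1; maximin = -1.
Column maxima: Hold → 4, Counter → 3; minimax = 3.
-1 ≠ 3, so there is no saddle point; optimal play is mixed.
Let the attacker play Land with probability p. Expected payoff against Hold: (-1)p + 4(1−p) = −5p + 4; against Counter: 3p + (-1)(1−p) = 4p − 1.
Setting these equal: −5p + 4 = 4p − 1 ⇒ −9p = -5 ⇒ p = 5/9, and the value is (-5)·(5/9) + 4 = 11/9.
For the defender: with q = P(Hold), equating Land's and Sea's payoffs gives −4q + 3 = 5q − 1 ⇒ q = 4/9.

11/9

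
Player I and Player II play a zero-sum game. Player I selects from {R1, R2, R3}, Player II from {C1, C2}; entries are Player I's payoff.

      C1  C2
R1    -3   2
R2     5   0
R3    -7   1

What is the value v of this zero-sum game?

1

Row minima: R1 → -3, R2 → 0, R3 → -7; maximin = 0.
Column maxima: C1 → 5, C2 → 2; minimax = 2.
0 ≠ 2, so there is no saddle point; optimal play is mixed.
R3 is strictly dominated by R1, so Player I never plays it.
On the remaining 2×2 (R1, R2 vs C1, C2):
Let Player I play R1 with probability p. Expected payoff against C1: (-3)p + 5(1−p) = −8p + 5; against C2: 2p + 0(1−p) = 2p.
Setting these equal: −8p + 5 = 2p ⇒ −10p = -5 ⇒ p = 1/2, and the value is (-8)·(1/2) + 5 = 1.
For Player II: with q = P(C1), equating R1's and R2's payoffs gives −5q + 2 = 5q ⇒ q = 1/5.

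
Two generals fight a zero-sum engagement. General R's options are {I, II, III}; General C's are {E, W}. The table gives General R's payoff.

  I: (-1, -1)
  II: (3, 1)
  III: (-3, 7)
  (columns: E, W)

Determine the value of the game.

2

Row minima: I → -1, II → 1, III → -3; maximin = 1.
Column maxima: E → 3, W → 7; minimax = 3.
1 ≠ 3, so there is no saddle point; optimal play is mixed.
I is strictly dominated by II, so General R never plays it.
On the remaining 2×2 (II, III vs E, W):
Let General R play II with probability p. Expected payoff against E: 3p + (-3)(1−p) = 6p − 3; against W: 1p + 7(1−p) = −6p + 7.
Setting these equal: 6p − 3 = −6p + 7 ⇒ 12p = 10 ⇒ p = 5/6, and the value is (6)·(5/6) − 3 = 2.
For General C: with q = P(E), equating II's and III's payoffs gives 2q + 1 = −10q + 7 ⇒ q = 1/2.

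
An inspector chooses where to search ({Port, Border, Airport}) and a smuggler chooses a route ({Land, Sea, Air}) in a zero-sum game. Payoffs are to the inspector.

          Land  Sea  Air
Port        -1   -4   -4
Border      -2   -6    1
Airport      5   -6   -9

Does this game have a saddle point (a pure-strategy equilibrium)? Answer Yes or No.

Yes

Row minima: Port → -4, Border → -6, Airport → -9; maximin = -4.
Column maxima: Land → 5, Sea → -4, Air → 1; minimax = -4.
maximin = minimax = -4, so a saddle point exists.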